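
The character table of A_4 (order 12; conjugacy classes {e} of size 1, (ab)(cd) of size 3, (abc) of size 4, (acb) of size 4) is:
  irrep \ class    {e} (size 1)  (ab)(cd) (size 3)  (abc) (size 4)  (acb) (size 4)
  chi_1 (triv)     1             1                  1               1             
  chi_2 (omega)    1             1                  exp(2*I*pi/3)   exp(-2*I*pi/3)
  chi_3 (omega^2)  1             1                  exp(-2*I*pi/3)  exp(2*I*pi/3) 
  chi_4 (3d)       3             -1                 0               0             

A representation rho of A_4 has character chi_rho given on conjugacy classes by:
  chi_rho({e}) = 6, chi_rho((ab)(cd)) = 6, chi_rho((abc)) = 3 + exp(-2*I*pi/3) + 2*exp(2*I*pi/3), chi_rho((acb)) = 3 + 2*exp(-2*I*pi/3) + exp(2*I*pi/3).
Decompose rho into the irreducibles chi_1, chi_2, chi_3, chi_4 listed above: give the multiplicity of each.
Multiplicities: chi_1: 3, chi_2: 2, chi_3: 1, chi_4: 0.

Details: Use <chi_rho, chi> = (1/|G|) sum_C |C| * chi_rho(C) * conj(chi(C)) with |G| = 12 for each irreducible chi in the table:
  <chi_rho, chi_1> = (1/12)[1*(6)*conj(1) + 3*(6)*conj(1) + 4*(3 + exp(-2*I*pi/3) + 2*exp(2*I*pi/3))*conj(1) + 4*(3 + 2*exp(-2*I*pi/3) + exp(2*I*pi/3))*conj(1)]
      = (1/12)[(6) + (18) + (12 + 4*exp(-2*I*pi/3) + 8*exp(2*I*pi/3)) + (12 + 8*exp(-2*I*pi/3) + 4*exp(2*I*pi/3))] = 36/12 = 3
  <chi_rho, chi_2> = (1/12)[1*(6)*conj(1) + 3*(6)*conj(1) + 4*(3 + exp(-2*I*pi/3) + 2*exp(2*I*pi/3))*conj(exp(2*I*pi/3)) + 4*(3 + 2*exp(-2*I*pi/3) + exp(2*I*pi/3))*conj(exp(-2*I*pi/3))]
      = (1/12)[(6) + (18) + (8 + 12*exp(-2*I*pi/3) + 4*exp(2*I*pi/3)) + (8 + 4*exp(-2*I*pi/3) + 12*exp(2*I*pi/3))] = 24/12 = 2
  <chi_rho, chi_3> = (1/12)[1*(6)*conj(1) + 3*(6)*conj(1) + 4*(3 + exp(-2*I*pi/3) + 2*exp(2*I*pi/3))*conj(exp(-2*I*pi/3)) + 4*(3 + 2*exp(-2*I*pi/3) + exp(2*I*pi/3))*conj(exp(2*I*pi/3))]
      = (1/12)[(6) + (18) + (4 + 8*exp(-2*I*pi/3) + 12*exp(2*I*pi/3)) + (4 + 12*exp(-2*I*pi/3) + 8*exp(2*I*pi/3))] = 12/12 = 1
  <chi_rho, chi_4> = (1/12)[1*(6)*conj(3) + 3*(6)*conj(-1) + 4*(3 + exp(-2*I*pi/3) + 2*exp(2*I*pi/3))*conj(0) + 4*(3 + 2*exp(-2*I*pi/3) + exp(2*I*pi/3))*conj(0)]
      = (1/12)[(18) + (-18) + (0) + (0)] = 0/12 = 0
(Exp terms are combined using exp(i*s)*conj(exp(i*t)) = exp(i*(s-t)), and sums of them are collapsed using the identity that for every m > 1 the m distinct m-th roots of unity sum to 0, e.g. 1 + exp(2*I*pi/3) + exp(-2*I*pi/3) = 0.)
Dimension check: dim(rho) = sum (mult * dim) = 3*1 + 2*1 + 1*1 + 0*3 = 6 = chi_rho(e) = 6.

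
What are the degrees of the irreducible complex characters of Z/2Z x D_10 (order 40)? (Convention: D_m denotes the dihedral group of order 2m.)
Dimensions: 1, 1, 1, 1, 1, 1, 1, 1, 2, 2, 2, 2, 2, 2, 2, 2

Argument: There are 16 irreducibles (= number of conjugacy classes). Their dimensions d_i satisfy sum d_i^2 = |G| = 40: 1 + 1 + 1 + 1 + 1 + 1 + 1 + 1 + 4 + 4 + 4 + 4 + 4 + 4 + 4 + 4 = 40. (For the product with Z/2Z: each of the 2 1-dim characters of Z/2Z tensors with each irrep of D_10, giving 2 copies of each D_10-dimension.)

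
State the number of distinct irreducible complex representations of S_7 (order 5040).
15

Working: The number of irreducible complex representations of a finite group equals its number of conjugacy classes. Conjugacy classes in S_7 correspond to cycle types, i.e. partitions of 7; there are p(7) = 15 of them, so S_7 (order 5040) has exactly 15 irreducible complex representations.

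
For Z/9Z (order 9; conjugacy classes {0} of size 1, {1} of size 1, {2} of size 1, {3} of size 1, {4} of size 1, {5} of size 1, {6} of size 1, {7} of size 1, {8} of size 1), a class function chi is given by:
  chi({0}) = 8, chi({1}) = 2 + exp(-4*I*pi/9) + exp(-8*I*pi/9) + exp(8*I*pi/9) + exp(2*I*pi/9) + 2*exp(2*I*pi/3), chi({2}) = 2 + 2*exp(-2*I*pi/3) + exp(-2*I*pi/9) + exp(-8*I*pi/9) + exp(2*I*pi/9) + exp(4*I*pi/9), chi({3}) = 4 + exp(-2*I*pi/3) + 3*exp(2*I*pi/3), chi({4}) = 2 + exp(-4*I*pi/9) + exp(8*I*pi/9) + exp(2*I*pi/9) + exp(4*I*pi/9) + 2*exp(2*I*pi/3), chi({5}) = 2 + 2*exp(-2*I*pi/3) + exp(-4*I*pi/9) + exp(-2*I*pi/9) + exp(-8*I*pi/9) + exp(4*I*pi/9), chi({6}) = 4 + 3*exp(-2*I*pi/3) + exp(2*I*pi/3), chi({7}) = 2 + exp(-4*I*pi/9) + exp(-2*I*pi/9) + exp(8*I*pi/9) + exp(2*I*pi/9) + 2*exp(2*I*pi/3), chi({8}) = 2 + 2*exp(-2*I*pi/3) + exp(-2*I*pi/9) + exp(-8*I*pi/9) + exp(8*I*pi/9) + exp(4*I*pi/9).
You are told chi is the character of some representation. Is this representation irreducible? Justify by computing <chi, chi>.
Not irreducible (reducible): <chi, chi> = 12 > 1.

Reasoning: <chi, chi> = (1/|G|) sum_C |C| * |chi(C)|^2 = (1/9)[1*|8|^2 + 1*|2 + exp(-4*I*pi/9) + exp(-8*I*pi/9) + exp(8*I*pi/9) + exp(2*I*pi/9) + 2*exp(2*I*pi/3)|^2 + 1*|2 + 2*exp(-2*I*pi/3) + exp(-2*I*pi/9) + exp(-8*I*pi/9) + exp(2*I*pi/9) + exp(4*I*pi/9)|^2 + 1*|4 + exp(-2*I*pi/3) + 3*exp(2*I*pi/3)|^2 + 1*|2 + exp(-4*I*pi/9) + exp(8*I*pi/9) + exp(2*I*pi/9) + exp(4*I*pi/9) + 2*exp(2*I*pi/3)|^2 + 1*|2 + 2*exp(-2*I*pi/3) + exp(-4*I*pi/9) + exp(-2*I*pi/9) + exp(-8*I*pi/9) + exp(4*I*pi/9)|^2 + 1*|4 + 3*exp(-2*I*pi/3) + exp(2*I*pi/3)|^2 + 1*|2 + exp(-4*I*pi/9) + exp(-2*I*pi/9) + exp(8*I*pi/9) + exp(2*I*pi/9) + 2*exp(2*I*pi/3)|^2 + 1*|2 + 2*exp(-2*I*pi/3) + exp(-2*I*pi/9) + exp(-8*I*pi/9) + exp(8*I*pi/9) + exp(4*I*pi/9)|^2]
  = (1/9)[(64) + (12 + 7*exp(-4*I*pi/9) + 7*exp(-2*I*pi/3) + 5*exp(-2*I*pi/9) + 7*exp(-8*I*pi/9) + 7*exp(8*I*pi/9) + 5*exp(2*I*pi/9) + 7*exp(2*I*pi/3) + 7*exp(4*I*pi/9)) + (12 + 7*exp(-2*I*pi/3) + 5*exp(-4*I*pi/9) + 7*exp(-2*I*pi/9) + 7*exp(-8*I*pi/9) + 7*exp(8*I*pi/9) + 7*exp(2*I*pi/9) + 5*exp(4*I*pi/9) + 7*exp(2*I*pi/3)) + (7) + (12 + 7*exp(-4*I*pi/9) + 7*exp(-2*I*pi/3) + 7*exp(-2*I*pi/9) + 5*exp(-8*I*pi/9) + 5*exp(8*I*pi/9) + 7*exp(2*I*pi/9) + 7*exp(2*I*pi/3) + 7*exp(4*I*pi/9)) + (12 + 7*exp(-4*I*pi/9) + 7*exp(-2*I*pi/3) + 7*exp(-2*I*pi/9) + 5*exp(-8*I*pi/9) + 5*exp(8*I*pi/9) + 7*exp(2*I*pi/9) + 7*exp(2*I*pi/3) + 7*exp(4*I*pi/9)) + (7) + (12 + 7*exp(-2*I*pi/3) + 5*exp(-4*I*pi/9) + 7*exp(-2*I*pi/9) + 7*exp(-8*I*pi/9) + 7*exp(8*I*pi/9) + 7*exp(2*I*pi/9) + 5*exp(4*I*pi/9) + 7*exp(2*I*pi/3)) + (12 + 7*exp(-4*I*pi/9) + 7*exp(-2*I*pi/3) + 5*exp(-2*I*pi/9) + 7*exp(-8*I*pi/9) + 7*exp(8*I*pi/9) + 5*exp(2*I*pi/9) + 7*exp(2*I*pi/3) + 7*exp(4*I*pi/9))] = 108/9 = 12.
(Exp terms are combined using exp(i*s)*conj(exp(i*t)) = exp(i*(s-t)), and sums of them are collapsed using the identity that for every m > 1 the m distinct m-th roots of unity sum to 0, e.g. 1 + exp(2*I*pi/3) + exp(-2*I*pi/3) = 0.)
A character is irreducible iff <chi, chi> = 1, so this representation is reducible.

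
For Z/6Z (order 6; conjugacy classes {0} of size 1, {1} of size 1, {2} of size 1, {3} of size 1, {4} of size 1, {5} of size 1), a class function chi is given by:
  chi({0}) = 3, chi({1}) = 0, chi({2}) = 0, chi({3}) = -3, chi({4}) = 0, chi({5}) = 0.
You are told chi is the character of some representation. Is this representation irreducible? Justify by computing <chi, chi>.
Not irreducible (reducible): <chi, chi> = 3 > 1.

<chi, chi> = (1/|G|) sum_C |C| * |chi(C)|^2 = (1/6)[1*|3|^2 + 1*|0|^2 + 1*|0|^2 + 1*|-3|^2 + 1*|0|^2 + 1*|0|^2]
  = (1/6)[(9) + (0) + (0) + (9) + (0) + (0)] = 18/6 = 3.
(Exp terms are combined using exp(i*s)*conj(exp(i*t)) = exp(i*(s-t)), and sums of them are collapsed using the identity that for every m > 1 the m distinct m-th roots of unity sum to 0, e.g. 1 + exp(2*I*pi/3) + exp(-2*I*pi/3) = 0.)
A character is irreducible iff <chi, chi> = 1, so this representation is reducible.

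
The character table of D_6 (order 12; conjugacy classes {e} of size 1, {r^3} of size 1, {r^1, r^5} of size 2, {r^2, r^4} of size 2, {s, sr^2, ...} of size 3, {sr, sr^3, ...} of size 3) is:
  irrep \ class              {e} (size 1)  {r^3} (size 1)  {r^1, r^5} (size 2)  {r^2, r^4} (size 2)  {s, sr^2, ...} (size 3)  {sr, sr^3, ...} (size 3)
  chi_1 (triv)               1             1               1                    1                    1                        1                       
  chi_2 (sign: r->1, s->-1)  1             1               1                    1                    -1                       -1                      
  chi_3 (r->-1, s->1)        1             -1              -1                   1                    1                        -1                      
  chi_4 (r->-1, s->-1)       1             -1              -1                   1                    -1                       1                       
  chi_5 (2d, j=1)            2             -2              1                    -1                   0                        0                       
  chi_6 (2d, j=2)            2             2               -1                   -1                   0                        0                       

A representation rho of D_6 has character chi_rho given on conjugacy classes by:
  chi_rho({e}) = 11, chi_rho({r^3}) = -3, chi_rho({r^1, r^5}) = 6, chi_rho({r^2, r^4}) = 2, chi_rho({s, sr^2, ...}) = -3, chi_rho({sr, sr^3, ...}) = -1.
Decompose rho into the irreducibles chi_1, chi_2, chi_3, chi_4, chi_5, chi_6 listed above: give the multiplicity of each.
Multiplicities: chi_1: 1, chi_2: 3, chi_3: 0, chi_4: 1, chi_5: 3, chi_6: 0.

Details: Use <chi_rho, chi> = (1/|G|) sum_C |C| * chi_rho(C) * conj(chi(C)) with |G| = 12 for each irreducible chi in the table:
  <chi_rho, chi_1> = (1/12)[1*(11)*conj(1) + 1*(-3)*conj(1) + 2*(6)*conj(1) + 2*(2)*conj(1) + 3*(-3)*conj(1) + 3*(-1)*conj(1)]
      = (1/12)[(11) + (-3) + (12) + (4) + (-9) + (-3)] = 12/12 = 1
  <chi_rho, chi_2> = (1/12)[1*(11)*conj(1) + 1*(-3)*conj(1) + 2*(6)*conj(1) + 2*(2)*conj(1) + 3*(-3)*conj(-1) + 3*(-1)*conj(-1)]
      = (1/12)[(11) + (-3) + (12) + (4) + (9) + (3)] = 36/12 = 3
  <chi_rho, chi_3> = (1/12)[1*(11)*conj(1) + 1*(-3)*conj(-1) + 2*(6)*conj(-1) + 2*(2)*conj(1) + 3*(-3)*conj(1) + 3*(-1)*conj(-1)]
      = (1/12)[(11) + (3) + (-12) + (4) + (-9) + (3)] = 0/12 = 0
  <chi_rho, chi_4> = (1/12)[1*(11)*conj(1) + 1*(-3)*conj(-1) + 2*(6)*conj(-1) + 2*(2)*conj(1) + 3*(-3)*conj(-1) + 3*(-1)*conj(1)]
      = (1/12)[(11) + (3) + (-12) + (4) + (9) + (-3)] = 12/12 = 1
  <chi_rho, chi_5> = (1/12)[1*(11)*conj(2) + 1*(-3)*conj(-2) + 2*(6)*conj(1) + 2*(2)*conj(-1) + 3*(-3)*conj(0) + 3*(-1)*conj(0)]
      = (1/12)[(22) + (6) + (12) + (-4) + (0) + (0)] = 36/12 = 3
  <chi_rho, chi_6> = (1/12)[1*(11)*conj(2) + 1*(-3)*conj(2) + 2*(6)*conj(-1) + 2*(2)*conj(-1) + 3*(-3)*conj(0) + 3*(-1)*conj(0)]
      = (1/12)[(22) + (-6) + (-12) + (-4) + (0) + (0)] = 0/12 = 0
Dimension check: dim(rho) = sum (mult * dim) = 1*1 + 3*1 + 0*1 + 1*1 + 3*2 + 0*2 = 11 = chi_rho(e) = 11.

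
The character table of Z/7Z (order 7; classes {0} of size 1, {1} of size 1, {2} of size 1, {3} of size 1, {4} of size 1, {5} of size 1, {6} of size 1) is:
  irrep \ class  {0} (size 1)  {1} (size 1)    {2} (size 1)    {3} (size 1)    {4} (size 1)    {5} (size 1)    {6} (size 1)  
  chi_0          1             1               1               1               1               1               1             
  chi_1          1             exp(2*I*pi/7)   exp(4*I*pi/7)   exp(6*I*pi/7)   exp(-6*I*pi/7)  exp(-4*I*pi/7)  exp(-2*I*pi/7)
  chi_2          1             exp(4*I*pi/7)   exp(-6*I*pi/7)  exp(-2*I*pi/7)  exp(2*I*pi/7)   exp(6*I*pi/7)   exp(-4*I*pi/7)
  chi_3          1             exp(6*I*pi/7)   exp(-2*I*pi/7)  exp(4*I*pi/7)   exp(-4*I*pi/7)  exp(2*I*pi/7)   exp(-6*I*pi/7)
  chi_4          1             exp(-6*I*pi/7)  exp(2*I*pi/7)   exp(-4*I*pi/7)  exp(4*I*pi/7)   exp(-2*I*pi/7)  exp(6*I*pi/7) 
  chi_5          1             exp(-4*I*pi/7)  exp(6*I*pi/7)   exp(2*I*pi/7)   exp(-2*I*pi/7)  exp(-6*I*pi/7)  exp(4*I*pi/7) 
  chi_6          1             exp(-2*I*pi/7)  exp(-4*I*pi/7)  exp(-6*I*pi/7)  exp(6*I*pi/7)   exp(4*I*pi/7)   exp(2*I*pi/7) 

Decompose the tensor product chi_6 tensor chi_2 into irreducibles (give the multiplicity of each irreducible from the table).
chi_6 tensor chi_2 = chi_1 (all other irreducibles have multiplicity 0).

Why: The character of a tensor product is the pointwise product (chi_6 * chi_2)(C) = chi_6(C) * chi_2(C):
  {0}: (1)*(1), {1}: (exp(-2*I*pi/7))*(exp(4*I*pi/7)), {2}: (exp(-4*I*pi/7))*(exp(-6*I*pi/7)), {3}: (exp(-6*I*pi/7))*(exp(-2*I*pi/7)), {4}: (exp(6*I*pi/7))*(exp(2*I*pi/7)), {5}: (exp(4*I*pi/7))*(exp(6*I*pi/7)), {6}: (exp(2*I*pi/7))*(exp(-4*I*pi/7))
so (chi_6 * chi_2) takes values
  {0} -> 1, {1} -> exp(2*I*pi/7), {2} -> exp(4*I*pi/7), {3} -> exp(6*I*pi/7), {4} -> exp(-6*I*pi/7), {5} -> exp(-4*I*pi/7), {6} -> exp(-2*I*pi/7).
Now take the inner product of this character with each irreducible chi from the table, <chi_6*chi_2, chi> = (1/7) sum_C |C| (chi_6*chi_2)(C) conj(chi(C)):
  <chi_6*chi_2, chi_0> = (1/7)[1*(1)*conj(1) + 1*(exp(2*I*pi/7))*conj(1) + 1*(exp(4*I*pi/7))*conj(1) + 1*(exp(6*I*pi/7))*conj(1) + 1*(exp(-6*I*pi/7))*conj(1) + 1*(exp(-4*I*pi/7))*conj(1) + 1*(exp(-2*I*pi/7))*conj(1)]
      = (1/7)[(1) + (exp(2*I*pi/7)) + (exp(4*I*pi/7)) + (exp(6*I*pi/7)) + (exp(-6*I*pi/7)) + (exp(-4*I*pi/7)) + (exp(-2*I*pi/7))] = 0/7 = 0
  <chi_6*chi_2, chi_1> = (1/7)[1*(1)*conj(1) + 1*(exp(2*I*pi/7))*conj(exp(2*I*pi/7)) + 1*(exp(4*I*pi/7))*conj(exp(4*I*pi/7)) + 1*(exp(6*I*pi/7))*conj(exp(6*I*pi/7)) + 1*(exp(-6*I*pi/7))*conj(exp(-6*I*pi/7)) + 1*(exp(-4*I*pi/7))*conj(exp(-4*I*pi/7)) + 1*(exp(-2*I*pi/7))*conj(exp(-2*I*pi/7))]
      = (1/7)[(1) + (1) + (1) + (1) + (1) + (1) + (1)] = 7/7 = 1
  <chi_6*chi_2, chi_2> = (1/7)[1*(1)*conj(1) + 1*(exp(2*I*pi/7))*conj(exp(4*I*pi/7)) + 1*(exp(4*I*pi/7))*conj(exp(-6*I*pi/7)) + 1*(exp(6*I*pi/7))*conj(exp(-2*I*pi/7)) + 1*(exp(-6*I*pi/7))*conj(exp(2*I*pi/7)) + 1*(exp(-4*I*pi/7))*conj(exp(6*I*pi/7)) + 1*(exp(-2*I*pi/7))*conj(exp(-4*I*pi/7))]
      = (1/7)[(1) + (exp(-2*I*pi/7)) + (exp(-4*I*pi/7)) + (exp(-6*I*pi/7)) + (exp(6*I*pi/7)) + (exp(4*I*pi/7)) + (exp(2*I*pi/7))] = 0/7 = 0
  <chi_6*chi_2, chi_3> = (1/7)[1*(1)*conj(1) + 1*(exp(2*I*pi/7))*conj(exp(6*I*pi/7)) + 1*(exp(4*I*pi/7))*conj(exp(-2*I*pi/7)) + 1*(exp(6*I*pi/7))*conj(exp(4*I*pi/7)) + 1*(exp(-6*I*pi/7))*conj(exp(-4*I*pi/7)) + 1*(exp(-4*I*pi/7))*conj(exp(2*I*pi/7)) + 1*(exp(-2*I*pi/7))*conj(exp(-6*I*pi/7))]
      = (1/7)[(1) + (exp(-4*I*pi/7)) + (exp(6*I*pi/7)) + (exp(2*I*pi/7)) + (exp(-2*I*pi/7)) + (exp(-6*I*pi/7)) + (exp(4*I*pi/7))] = 0/7 = 0
  <chi_6*chi_2, chi_4> = (1/7)[1*(1)*conj(1) + 1*(exp(2*I*pi/7))*conj(exp(-6*I*pi/7)) + 1*(exp(4*I*pi/7))*conj(exp(2*I*pi/7)) + 1*(exp(6*I*pi/7))*conj(exp(-4*I*pi/7)) + 1*(exp(-6*I*pi/7))*conj(exp(4*I*pi/7)) + 1*(exp(-4*I*pi/7))*conj(exp(-2*I*pi/7)) + 1*(exp(-2*I*pi/7))*conj(exp(6*I*pi/7))]
      = (1/7)[(1) + (exp(-6*I*pi/7)) + (exp(2*I*pi/7)) + (exp(-4*I*pi/7)) + (exp(4*I*pi/7)) + (exp(-2*I*pi/7)) + (exp(6*I*pi/7))] = 0/7 = 0
  <chi_6*chi_2, chi_5> = (1/7)[1*(1)*conj(1) + 1*(exp(2*I*pi/7))*conj(exp(-4*I*pi/7)) + 1*(exp(4*I*pi/7))*conj(exp(6*I*pi/7)) + 1*(exp(6*I*pi/7))*conj(exp(2*I*pi/7)) + 1*(exp(-6*I*pi/7))*conj(exp(-2*I*pi/7)) + 1*(exp(-4*I*pi/7))*conj(exp(-6*I*pi/7)) + 1*(exp(-2*I*pi/7))*conj(exp(4*I*pi/7))]
      = (1/7)[(1) + (exp(6*I*pi/7)) + (exp(-2*I*pi/7)) + (exp(4*I*pi/7)) + (exp(-4*I*pi/7)) + (exp(2*I*pi/7)) + (exp(-6*I*pi/7))] = 0/7 = 0
  <chi_6*chi_2, chi_6> = (1/7)[1*(1)*conj(1) + 1*(exp(2*I*pi/7))*conj(exp(-2*I*pi/7)) + 1*(exp(4*I*pi/7))*conj(exp(-4*I*pi/7)) + 1*(exp(6*I*pi/7))*conj(exp(-6*I*pi/7)) + 1*(exp(-6*I*pi/7))*conj(exp(6*I*pi/7)) + 1*(exp(-4*I*pi/7))*conj(exp(4*I*pi/7)) + 1*(exp(-2*I*pi/7))*conj(exp(2*I*pi/7))]
      = (1/7)[(1) + (exp(4*I*pi/7)) + (exp(-6*I*pi/7)) + (exp(-2*I*pi/7)) + (exp(2*I*pi/7)) + (exp(6*I*pi/7)) + (exp(-4*I*pi/7))] = 0/7 = 0
(Exp terms are combined using exp(i*s)*conj(exp(i*t)) = exp(i*(s-t)), and sums of them are collapsed using the identity that for every m > 1 the m distinct m-th roots of unity sum to 0, e.g. 1 + exp(2*I*pi/3) + exp(-2*I*pi/3) = 0.)
Hence the multiplicities are chi_1: 1. Dimension check: dim(chi_6)*dim(chi_2) = 1*1 = 1 and sum (mult * dim) = 1*1 = 1.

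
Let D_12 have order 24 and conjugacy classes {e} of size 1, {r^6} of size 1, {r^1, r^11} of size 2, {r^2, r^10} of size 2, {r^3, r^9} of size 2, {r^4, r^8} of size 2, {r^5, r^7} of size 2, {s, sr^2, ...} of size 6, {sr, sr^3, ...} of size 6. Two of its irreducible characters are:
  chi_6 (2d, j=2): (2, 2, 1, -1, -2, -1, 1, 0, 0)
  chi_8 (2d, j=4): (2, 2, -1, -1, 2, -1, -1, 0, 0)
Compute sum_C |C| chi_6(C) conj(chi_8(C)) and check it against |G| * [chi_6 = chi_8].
Sum = 0; so <chi_6, chi_8> = 0 (distinct irreducibles are orthogonal).

Proof sketch: Compute term by term over conjugacy classes (|C| * chi_6(C) * conj(chi_8(C))):
  1*(2)*conj(2) + 1*(2)*conj(2) + 2*(1)*conj(-1) + 2*(-1)*conj(-1) + 2*(-2)*conj(2) + 2*(-1)*conj(-1) + 2*(1)*conj(-1) + 6*(0)*conj(0) + 6*(0)*conj(0)
  = (4) + (4) + (-2) + (2) + (-8) + (2) + (-2) + (0) + (0)
  = 0.
Dividing by |G| = 24 gives 0/24 = 0, matching the row-orthogonality relation <chi_6, chi_8> = [chi_6 = chi_8].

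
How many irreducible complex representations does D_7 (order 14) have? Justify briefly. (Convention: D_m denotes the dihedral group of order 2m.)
5

Derivation: The number of irreducible complex representations of a finite group equals its number of conjugacy classes. D_7 has 5 conjugacy classes ((n+3)/2 for n odd), so D_7 (order 14) has exactly 5 irreducible complex representations.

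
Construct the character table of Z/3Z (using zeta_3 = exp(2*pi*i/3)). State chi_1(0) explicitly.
Character table of Z/3Z (irreps indexed chi_0,...,chi_2 with chi_k(m) = zeta_3^(k*m), zeta_3 = exp(2*pi*i/3)):
  irrep \ class  {0} (size 1)  {1} (size 1)    {2} (size 1)  
  chi_0          1             1               1             
  chi_1          1             exp(2*I*pi/3)   exp(-2*I*pi/3)
  chi_2          1             exp(-2*I*pi/3)  exp(2*I*pi/3) 

Spot check: chi_1(0) = zeta_3^(1*0) = zeta_3^0 = 1.

Proof sketch: Z/3Z is abelian, so all 3 irreducible complex representations are 1-dimensional. They are given by chi_k(m) = zeta_3^(k*m) for k = 0,...,2. Row orthogonality: sum_m chi_k(m) conj(chi_l(m)) = 3 * [k = l].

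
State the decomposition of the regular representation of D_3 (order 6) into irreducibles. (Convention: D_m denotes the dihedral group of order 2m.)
Each irreducible V_i of dimension d_i appears with multiplicity d_i, i.e. rho_reg = (direct sum over all irreducibles V_i) d_i V_i. The irreducible dimensions for D_3 are 1, 1, 2: 2 irreducibles of dimension 1, each with multiplicity 1; 1 irreducible of dimension 2, with multiplicity 2. Total dimension 2*1*1 + 1*2*2 = 6 = |G|.

Details: General theorem: in the regular representation of a finite group G, each irreducible appears with multiplicity equal to its dimension. Check: dim(rho_reg) = sum d_i^2 = 1 + 1 + 4 = 6 = |G|.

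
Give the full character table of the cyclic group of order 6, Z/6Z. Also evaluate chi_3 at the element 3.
Character table of Z/6Z (irreps indexed chi_0,...,chi_5 with chi_k(m) = zeta_6^(k*m), zeta_6 = exp(2*pi*i/6)):
  irrep \ class  {0} (size 1)  {1} (size 1)    {2} (size 1)    {3} (size 1)  {4} (size 1)    {5} (size 1)  
  chi_0          1             1               1               1             1               1             
  chi_1          1             exp(I*pi/3)     exp(2*I*pi/3)   -1            exp(-2*I*pi/3)  exp(-I*pi/3)  
  chi_2          1             exp(2*I*pi/3)   exp(-2*I*pi/3)  1             exp(2*I*pi/3)   exp(-2*I*pi/3)
  chi_3          1             -1              1               -1            1               -1            
  chi_4          1             exp(-2*I*pi/3)  exp(2*I*pi/3)   1             exp(-2*I*pi/3)  exp(2*I*pi/3) 
  chi_5          1             exp(-I*pi/3)    exp(-2*I*pi/3)  -1            exp(2*I*pi/3)   exp(I*pi/3)   

Spot check: chi_3(3) = zeta_6^(3*3) = zeta_6^9 = -1.

Argument: Z/6Z is abelian, so all 6 irreducible complex representations are 1-dimensional. They are given by chi_k(m) = zeta_6^(k*m) for k = 0,...,5. Row orthogonality: sum_m chi_k(m) conj(chi_l(m)) = 6 * [k = l].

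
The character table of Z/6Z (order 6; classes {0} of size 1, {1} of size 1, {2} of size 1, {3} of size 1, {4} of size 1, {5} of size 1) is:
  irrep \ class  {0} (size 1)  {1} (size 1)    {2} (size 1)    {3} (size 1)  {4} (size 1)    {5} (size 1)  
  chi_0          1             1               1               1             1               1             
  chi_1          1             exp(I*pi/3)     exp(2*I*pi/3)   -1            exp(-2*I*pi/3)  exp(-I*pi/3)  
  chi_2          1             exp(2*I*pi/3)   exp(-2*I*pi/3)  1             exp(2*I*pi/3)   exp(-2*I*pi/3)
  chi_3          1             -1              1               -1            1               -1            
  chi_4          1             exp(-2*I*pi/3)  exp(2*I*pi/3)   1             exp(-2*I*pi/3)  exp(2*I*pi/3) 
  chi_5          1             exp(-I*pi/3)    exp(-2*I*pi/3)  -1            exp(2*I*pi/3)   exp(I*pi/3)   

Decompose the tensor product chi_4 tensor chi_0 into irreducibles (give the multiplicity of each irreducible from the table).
chi_4 tensor chi_0 = chi_4 (all other irreducibles have multiplicity 0).

Reasoning: The character of a tensor product is the pointwise product (chi_4 * chi_0)(C) = chi_4(C) * chi_0(C):
  {0}: (1)*(1), {1}: (exp(-2*I*pi/3))*(1), {2}: (exp(2*I*pi/3))*(1), {3}: (1)*(1), {4}: (exp(-2*I*pi/3))*(1), {5}: (exp(2*I*pi/3))*(1)
so (chi_4 * chi_0) takes values
  {0} -> 1, {1} -> exp(-2*I*pi/3), {2} -> exp(2*I*pi/3), {3} -> 1, {4} -> exp(-2*I*pi/3), {5} -> exp(2*I*pi/3).
Now take the inner product of this character with each irreducible chi from the table, <chi_4*chi_0, chi> = (1/6) sum_C |C| (chi_4*chi_0)(C) conj(chi(C)):
  <chi_4*chi_0, chi_0> = (1/6)[1*(1)*conj(1) + 1*(exp(-2*I*pi/3))*conj(1) + 1*(exp(2*I*pi/3))*conj(1) + 1*(1)*conj(1) + 1*(exp(-2*I*pi/3))*conj(1) + 1*(exp(2*I*pi/3))*conj(1)]
      = (1/6)[(1) + (exp(-2*I*pi/3)) + (exp(2*I*pi/3)) + (1) + (exp(-2*I*pi/3)) + (exp(2*I*pi/3))] = 0/6 = 0
  <chi_4*chi_0, chi_1> = (1/6)[1*(1)*conj(1) + 1*(exp(-2*I*pi/3))*conj(exp(I*pi/3)) + 1*(exp(2*I*pi/3))*conj(exp(2*I*pi/3)) + 1*(1)*conj(-1) + 1*(exp(-2*I*pi/3))*conj(exp(-2*I*pi/3)) + 1*(exp(2*I*pi/3))*conj(exp(-I*pi/3))]
      = (1/6)[(1) + (-1) + (1) + (-1) + (1) + (-1)] = 0/6 = 0
  <chi_4*chi_0, chi_2> = (1/6)[1*(1)*conj(1) + 1*(exp(-2*I*pi/3))*conj(exp(2*I*pi/3)) + 1*(exp(2*I*pi/3))*conj(exp(-2*I*pi/3)) + 1*(1)*conj(1) + 1*(exp(-2*I*pi/3))*conj(exp(2*I*pi/3)) + 1*(exp(2*I*pi/3))*conj(exp(-2*I*pi/3))]
      = (1/6)[(1) + (exp(2*I*pi/3)) + (exp(-2*I*pi/3)) + (1) + (exp(2*I*pi/3)) + (exp(-2*I*pi/3))] = 0/6 = 0
  <chi_4*chi_0, chi_3> = (1/6)[1*(1)*conj(1) + 1*(exp(-2*I*pi/3))*conj(-1) + 1*(exp(2*I*pi/3))*conj(1) + 1*(1)*conj(-1) + 1*(exp(-2*I*pi/3))*conj(1) + 1*(exp(2*I*pi/3))*conj(-1)]
      = (1/6)[(1) + (-exp(-2*I*pi/3)) + (exp(2*I*pi/3)) + (-1) + (exp(-2*I*pi/3)) + (-exp(2*I*pi/3))] = 0/6 = 0
  <chi_4*chi_0, chi_4> = (1/6)[1*(1)*conj(1) + 1*(exp(-2*I*pi/3))*conj(exp(-2*I*pi/3)) + 1*(exp(2*I*pi/3))*conj(exp(2*I*pi/3)) + 1*(1)*conj(1) + 1*(exp(-2*I*pi/3))*conj(exp(-2*I*pi/3)) + 1*(exp(2*I*pi/3))*conj(exp(2*I*pi/3))]
      = (1/6)[(1) + (1) + (1) + (1) + (1) + (1)] = 6/6 = 1
  <chi_4*chi_0, chi_5> = (1/6)[1*(1)*conj(1) + 1*(exp(-2*I*pi/3))*conj(exp(-I*pi/3)) + 1*(exp(2*I*pi/3))*conj(exp(-2*I*pi/3)) + 1*(1)*conj(-1) + 1*(exp(-2*I*pi/3))*conj(exp(2*I*pi/3)) + 1*(exp(2*I*pi/3))*conj(exp(I*pi/3))]
      = (1/6)[(1) + (exp(-I*pi/3)) + (exp(-2*I*pi/3)) + (-1) + (exp(2*I*pi/3)) + (exp(I*pi/3))] = 0/6 = 0
(Exp terms are combined using exp(i*s)*conj(exp(i*t)) = exp(i*(s-t)), and sums of them are collapsed using the identity that for every m > 1 the m distinct m-th roots of unity sum to 0, e.g. 1 + exp(2*I*pi/3) + exp(-2*I*pi/3) = 0.)
Hence the multiplicities are chi_4: 1. Dimension check: dim(chi_4)*dim(chi_0) = 1*1 = 1 and sum (mult * dim) = 1*1 = 1.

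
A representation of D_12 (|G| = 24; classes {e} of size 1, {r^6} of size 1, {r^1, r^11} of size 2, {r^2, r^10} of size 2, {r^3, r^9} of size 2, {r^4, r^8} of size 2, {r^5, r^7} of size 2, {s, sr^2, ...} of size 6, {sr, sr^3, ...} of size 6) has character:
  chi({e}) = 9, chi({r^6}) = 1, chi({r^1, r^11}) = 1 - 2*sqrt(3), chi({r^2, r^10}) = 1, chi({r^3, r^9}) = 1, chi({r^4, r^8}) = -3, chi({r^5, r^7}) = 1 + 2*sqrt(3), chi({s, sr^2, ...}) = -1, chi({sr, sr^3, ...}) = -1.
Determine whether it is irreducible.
Not irreducible (reducible): <chi, chi> = 7 > 1.

Proof sketch: <chi, chi> = (1/|G|) sum_C |C| * |chi(C)|^2 = (1/24)[1*|9|^2 + 1*|1|^2 + 2*|1 - 2*sqrt(3)|^2 + 2*|1|^2 + 2*|1|^2 + 2*|-3|^2 + 2*|1 + 2*sqrt(3)|^2 + 6*|-1|^2 + 6*|-1|^2]
  = (1/24)[(81) + (1) + (26 - 8*sqrt(3)) + (2) + (2) + (18) + (8*sqrt(3) + 26) + (6) + (6)] = 168/24 = 7.
A character is irreducible iff <chi, chi> = 1, so this representation is reducible.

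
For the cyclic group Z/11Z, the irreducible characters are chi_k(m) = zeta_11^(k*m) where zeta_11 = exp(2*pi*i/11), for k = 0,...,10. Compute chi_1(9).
chi_1(9) = zeta_11^9 = exp(-4*I*pi/11)

Details: chi_1(9) = zeta_11^(1*9) = zeta_11^9. Since zeta_11^11 = 1, this equals zeta_11^9 = exp(2*pi*i*9/11) = exp(-4*I*pi/11).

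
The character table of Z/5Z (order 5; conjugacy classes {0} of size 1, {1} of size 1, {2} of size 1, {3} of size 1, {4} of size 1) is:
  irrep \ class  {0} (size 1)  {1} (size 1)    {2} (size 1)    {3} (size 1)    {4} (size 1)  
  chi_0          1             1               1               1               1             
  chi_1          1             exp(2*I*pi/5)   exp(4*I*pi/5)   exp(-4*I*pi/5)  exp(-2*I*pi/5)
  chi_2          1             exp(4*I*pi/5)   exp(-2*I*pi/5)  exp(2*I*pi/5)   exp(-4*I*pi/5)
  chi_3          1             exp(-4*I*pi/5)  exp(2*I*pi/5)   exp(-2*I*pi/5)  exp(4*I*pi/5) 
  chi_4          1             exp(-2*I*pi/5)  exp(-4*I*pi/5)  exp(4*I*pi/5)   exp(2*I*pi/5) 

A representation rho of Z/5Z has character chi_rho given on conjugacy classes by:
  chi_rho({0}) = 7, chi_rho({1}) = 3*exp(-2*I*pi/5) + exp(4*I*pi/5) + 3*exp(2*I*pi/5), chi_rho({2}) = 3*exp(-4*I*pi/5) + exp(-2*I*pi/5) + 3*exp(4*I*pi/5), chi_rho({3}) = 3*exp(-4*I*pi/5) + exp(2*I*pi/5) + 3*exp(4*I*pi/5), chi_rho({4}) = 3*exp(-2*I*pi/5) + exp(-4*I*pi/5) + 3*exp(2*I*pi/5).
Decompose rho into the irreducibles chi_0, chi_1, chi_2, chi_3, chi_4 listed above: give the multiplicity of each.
Multiplicities: chi_0: 0, chi_1: 3, chi_2: 1, chi_3: 0, chi_4: 3.

Argument: Use <chi_rho, chi> = (1/|G|) sum_C |C| * chi_rho(C) * conj(chi(C)) with |G| = 5 for each irreducible chi in the table:
  <chi_rho, chi_0> = (1/5)[1*(7)*conj(1) + 1*(3*exp(-2*I*pi/5) + exp(4*I*pi/5) + 3*exp(2*I*pi/5))*conj(1) + 1*(3*exp(-4*I*pi/5) + exp(-2*I*pi/5) + 3*exp(4*I*pi/5))*conj(1) + 1*(3*exp(-4*I*pi/5) + exp(2*I*pi/5) + 3*exp(4*I*pi/5))*conj(1) + 1*(3*exp(-2*I*pi/5) + exp(-4*I*pi/5) + 3*exp(2*I*pi/5))*conj(1)]
      = (1/5)[(7) + (3*exp(-2*I*pi/5) + exp(4*I*pi/5) + 3*exp(2*I*pi/5)) + (3*exp(-4*I*pi/5) + exp(-2*I*pi/5) + 3*exp(4*I*pi/5)) + (3*exp(-4*I*pi/5) + exp(2*I*pi/5) + 3*exp(4*I*pi/5)) + (3*exp(-2*I*pi/5) + exp(-4*I*pi/5) + 3*exp(2*I*pi/5))] = 0/5 = 0
  <chi_rho, chi_1> = (1/5)[1*(7)*conj(1) + 1*(3*exp(-2*I*pi/5) + exp(4*I*pi/5) + 3*exp(2*I*pi/5))*conj(exp(2*I*pi/5)) + 1*(3*exp(-4*I*pi/5) + exp(-2*I*pi/5) + 3*exp(4*I*pi/5))*conj(exp(4*I*pi/5)) + 1*(3*exp(-4*I*pi/5) + exp(2*I*pi/5) + 3*exp(4*I*pi/5))*conj(exp(-4*I*pi/5)) + 1*(3*exp(-2*I*pi/5) + exp(-4*I*pi/5) + 3*exp(2*I*pi/5))*conj(exp(-2*I*pi/5))]
      = (1/5)[(7) + (3 + 3*exp(-4*I*pi/5) + exp(2*I*pi/5)) + (3 + exp(4*I*pi/5) + 3*exp(2*I*pi/5)) + (3 + 3*exp(-2*I*pi/5) + exp(-4*I*pi/5)) + (3 + exp(-2*I*pi/5) + 3*exp(4*I*pi/5))] = 15/5 = 3
  <chi_rho, chi_2> = (1/5)[1*(7)*conj(1) + 1*(3*exp(-2*I*pi/5) + exp(4*I*pi/5) + 3*exp(2*I*pi/5))*conj(exp(4*I*pi/5)) + 1*(3*exp(-4*I*pi/5) + exp(-2*I*pi/5) + 3*exp(4*I*pi/5))*conj(exp(-2*I*pi/5)) + 1*(3*exp(-4*I*pi/5) + exp(2*I*pi/5) + 3*exp(4*I*pi/5))*conj(exp(2*I*pi/5)) + 1*(3*exp(-2*I*pi/5) + exp(-4*I*pi/5) + 3*exp(2*I*pi/5))*conj(exp(-4*I*pi/5))]
      = (1/5)[(7) + (1 + 3*exp(-2*I*pi/5) + 3*exp(4*I*pi/5)) + (1 + 3*exp(-2*I*pi/5) + 3*exp(-4*I*pi/5)) + (1 + 3*exp(4*I*pi/5) + 3*exp(2*I*pi/5)) + (1 + 3*exp(-4*I*pi/5) + 3*exp(2*I*pi/5))] = 5/5 = 1
  <chi_rho, chi_3> = (1/5)[1*(7)*conj(1) + 1*(3*exp(-2*I*pi/5) + exp(4*I*pi/5) + 3*exp(2*I*pi/5))*conj(exp(-4*I*pi/5)) + 1*(3*exp(-4*I*pi/5) + exp(-2*I*pi/5) + 3*exp(4*I*pi/5))*conj(exp(2*I*pi/5)) + 1*(3*exp(-4*I*pi/5) + exp(2*I*pi/5) + 3*exp(4*I*pi/5))*conj(exp(-2*I*pi/5)) + 1*(3*exp(-2*I*pi/5) + exp(-4*I*pi/5) + 3*exp(2*I*pi/5))*conj(exp(4*I*pi/5))]
      = (1/5)[(7) + (3*exp(-4*I*pi/5) + exp(-2*I*pi/5) + 3*exp(2*I*pi/5)) + (exp(-4*I*pi/5) + 3*exp(4*I*pi/5) + 3*exp(2*I*pi/5)) + (3*exp(-2*I*pi/5) + 3*exp(-4*I*pi/5) + exp(4*I*pi/5)) + (3*exp(-2*I*pi/5) + exp(2*I*pi/5) + 3*exp(4*I*pi/5))] = 0/5 = 0
  <chi_rho, chi_4> = (1/5)[1*(7)*conj(1) + 1*(3*exp(-2*I*pi/5) + exp(4*I*pi/5) + 3*exp(2*I*pi/5))*conj(exp(-2*I*pi/5)) + 1*(3*exp(-4*I*pi/5) + exp(-2*I*pi/5) + 3*exp(4*I*pi/5))*conj(exp(-4*I*pi/5)) + 1*(3*exp(-4*I*pi/5) + exp(2*I*pi/5) + 3*exp(4*I*pi/5))*conj(exp(4*I*pi/5)) + 1*(3*exp(-2*I*pi/5) + exp(-4*I*pi/5) + 3*exp(2*I*pi/5))*conj(exp(2*I*pi/5))]
      = (1/5)[(7) + (3 + exp(-4*I*pi/5) + 3*exp(4*I*pi/5)) + (3 + 3*exp(-2*I*pi/5) + exp(2*I*pi/5)) + (3 + exp(-2*I*pi/5) + 3*exp(2*I*pi/5)) + (3 + 3*exp(-4*I*pi/5) + exp(4*I*pi/5))] = 15/5 = 3
(Exp terms are combined using exp(i*s)*conj(exp(i*t)) = exp(i*(s-t)), and sums of them are collapsed using the identity that for every m > 1 the m distinct m-th roots of unity sum to 0, e.g. 1 + exp(2*I*pi/3) + exp(-2*I*pi/3) = 0.)
Dimension check: dim(rho) = sum (mult * dim) = 0*1 + 3*1 + 1*1 + 0*1 + 3*1 = 7 = chi_rho(e) = 7.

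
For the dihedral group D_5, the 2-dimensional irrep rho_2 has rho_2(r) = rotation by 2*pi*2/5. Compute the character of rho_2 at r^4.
chi_{rho_2}(r^4) = 2*cos(2*pi*2*4/5) = -sqrt(5)/2 - 1/2

Proof sketch: rho_2(r^4) is rotation by angle 2*pi*2*4/5, whose trace is 2*cos(2*pi*2*4/5) = -sqrt(5)/2 - 1/2.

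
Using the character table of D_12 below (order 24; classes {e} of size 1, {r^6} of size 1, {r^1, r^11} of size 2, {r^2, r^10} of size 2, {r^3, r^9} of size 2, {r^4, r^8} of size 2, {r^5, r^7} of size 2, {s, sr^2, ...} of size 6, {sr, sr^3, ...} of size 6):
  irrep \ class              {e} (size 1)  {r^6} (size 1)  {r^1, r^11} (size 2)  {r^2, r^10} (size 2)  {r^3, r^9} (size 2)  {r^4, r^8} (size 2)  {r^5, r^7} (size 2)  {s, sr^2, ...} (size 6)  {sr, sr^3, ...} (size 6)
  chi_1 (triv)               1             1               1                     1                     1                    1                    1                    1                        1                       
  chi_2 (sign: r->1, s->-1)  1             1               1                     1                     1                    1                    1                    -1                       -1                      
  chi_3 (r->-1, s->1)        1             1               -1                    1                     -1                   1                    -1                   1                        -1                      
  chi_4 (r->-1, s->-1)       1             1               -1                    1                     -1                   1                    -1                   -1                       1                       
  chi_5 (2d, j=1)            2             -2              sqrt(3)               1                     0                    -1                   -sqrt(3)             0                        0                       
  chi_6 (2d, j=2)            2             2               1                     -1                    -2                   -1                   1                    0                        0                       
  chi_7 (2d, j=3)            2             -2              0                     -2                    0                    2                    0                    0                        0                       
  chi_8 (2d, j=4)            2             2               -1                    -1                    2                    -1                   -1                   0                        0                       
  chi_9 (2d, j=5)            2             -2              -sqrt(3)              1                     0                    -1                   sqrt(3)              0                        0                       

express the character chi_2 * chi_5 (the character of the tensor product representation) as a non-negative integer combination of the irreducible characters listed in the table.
chi_2 tensor chi_5 = chi_5 (all other irreducibles have multiplicity 0).

Solution. The character of a tensor product is the pointwise product (chi_2 * chi_5)(C) = chi_2(C) * chi_5(C):
  {e}: (1)*(2), {r^6}: (1)*(-2), {r^1, r^11}: (1)*(sqrt(3)), {r^2, r^10}: (1)*(1), {r^3, r^9}: (1)*(0), {r^4, r^8}: (1)*(-1), {r^5, r^7}: (1)*(-sqrt(3)), {s, sr^2, ...}: (-1)*(0), {sr, sr^3, ...}: (-1)*(0)
so (chi_2 * chi_5) takes values
  {e} -> 2, {r^6} -> -2, {r^1, r^11} -> sqrt(3), {r^2, r^10} -> 1, {r^3, r^9} -> 0, {r^4, r^8} -> -1, {r^5, r^7} -> -sqrt(3), {s, sr^2, ...} -> 0, {sr, sr^3, ...} -> 0.
Now take the inner product of this character with each irreducible chi from the table, <chi_2*chi_5, chi> = (1/24) sum_C |C| (chi_2*chi_5)(C) conj(chi(C)):
  <chi_2*chi_5, chi_1> = (1/24)[1*(2)*conj(1) + 1*(-2)*conj(1) + 2*(sqrt(3))*conj(1) + 2*(1)*conj(1) + 2*(0)*conj(1) + 2*(-1)*conj(1) + 2*(-sqrt(3))*conj(1) + 6*(0)*conj(1) + 6*(0)*conj(1)]
      = (1/24)[(2) + (-2) + (2*sqrt(3)) + (2) + (0) + (-2) + (-2*sqrt(3)) + (0) + (0)] = 0/24 = 0
  <chi_2*chi_5, chi_2> = (1/24)[1*(2)*conj(1) + 1*(-2)*conj(1) + 2*(sqrt(3))*conj(1) + 2*(1)*conj(1) + 2*(0)*conj(1) + 2*(-1)*conj(1) + 2*(-sqrt(3))*conj(1) + 6*(0)*conj(-1) + 6*(0)*conj(-1)]
      = (1/24)[(2) + (-2) + (2*sqrt(3)) + (2) + (0) + (-2) + (-2*sqrt(3)) + (0) + (0)] = 0/24 = 0
  <chi_2*chi_5, chi_3> = (1/24)[1*(2)*conj(1) + 1*(-2)*conj(1) + 2*(sqrt(3))*conj(-1) + 2*(1)*conj(1) + 2*(0)*conj(-1) + 2*(-1)*conj(1) + 2*(-sqrt(3))*conj(-1) + 6*(0)*conj(1) + 6*(0)*conj(-1)]
      = (1/24)[(2) + (-2) + (-2*sqrt(3)) + (2) + (0) + (-2) + (2*sqrt(3)) + (0) + (0)] = 0/24 = 0
  <chi_2*chi_5, chi_4> = (1/24)[1*(2)*conj(1) + 1*(-2)*conj(1) + 2*(sqrt(3))*conj(-1) + 2*(1)*conj(1) + 2*(0)*conj(-1) + 2*(-1)*conj(1) + 2*(-sqrt(3))*conj(-1) + 6*(0)*conj(-1) + 6*(0)*conj(1)]
      = (1/24)[(2) + (-2) + (-2*sqrt(3)) + (2) + (0) + (-2) + (2*sqrt(3)) + (0) + (0)] = 0/24 = 0
  <chi_2*chi_5, chi_5> = (1/24)[1*(2)*conj(2) + 1*(-2)*conj(-2) + 2*(sqrt(3))*conj(sqrt(3)) + 2*(1)*conj(1) + 2*(0)*conj(0) + 2*(-1)*conj(-1) + 2*(-sqrt(3))*conj(-sqrt(3)) + 6*(0)*conj(0) + 6*(0)*conj(0)]
      = (1/24)[(4) + (4) + (6) + (2) + (0) + (2) + (6) + (0) + (0)] = 24/24 = 1
  <chi_2*chi_5, chi_6> = (1/24)[1*(2)*conj(2) + 1*(-2)*conj(2) + 2*(sqrt(3))*conj(1) + 2*(1)*conj(-1) + 2*(0)*conj(-2) + 2*(-1)*conj(-1) + 2*(-sqrt(3))*conj(1) + 6*(0)*conj(0) + 6*(0)*conj(0)]
      = (1/24)[(4) + (-4) + (2*sqrt(3)) + (-2) + (0) + (2) + (-2*sqrt(3)) + (0) + (0)] = 0/24 = 0
  <chi_2*chi_5, chi_7> = (1/24)[1*(2)*conj(2) + 1*(-2)*conj(-2) + 2*(sqrt(3))*conj(0) + 2*(1)*conj(-2) + 2*(0)*conj(0) + 2*(-1)*conj(2) + 2*(-sqrt(3))*conj(0) + 6*(0)*conj(0) + 6*(0)*conj(0)]
      = (1/24)[(4) + (4) + (0) + (-4) + (0) + (-4) + (0) + (0) + (0)] = 0/24 = 0
  <chi_2*chi_5, chi_8> = (1/24)[1*(2)*conj(2) + 1*(-2)*conj(2) + 2*(sqrt(3))*conj(-1) + 2*(1)*conj(-1) + 2*(0)*conj(2) + 2*(-1)*conj(-1) + 2*(-sqrt(3))*conj(-1) + 6*(0)*conj(0) + 6*(0)*conj(0)]
      = (1/24)[(4) + (-4) + (-2*sqrt(3)) + (-2) + (0) + (2) + (2*sqrt(3)) + (0) + (0)] = 0/24 = 0
  <chi_2*chi_5, chi_9> = (1/24)[1*(2)*conj(2) + 1*(-2)*conj(-2) + 2*(sqrt(3))*conj(-sqrt(3)) + 2*(1)*conj(1) + 2*(0)*conj(0) + 2*(-1)*conj(-1) + 2*(-sqrt(3))*conj(sqrt(3)) + 6*(0)*conj(0) + 6*(0)*conj(0)]
      = (1/24)[(4) + (4) + (-6) + (2) + (0) + (2) + (-6) + (0) + (0)] = 0/24 = 0
Hence the multiplicities are chi_5: 1. Dimension check: dim(chi_2)*dim(chi_5) = 1*2 = 2 and sum (mult * dim) = 1*2 = 2.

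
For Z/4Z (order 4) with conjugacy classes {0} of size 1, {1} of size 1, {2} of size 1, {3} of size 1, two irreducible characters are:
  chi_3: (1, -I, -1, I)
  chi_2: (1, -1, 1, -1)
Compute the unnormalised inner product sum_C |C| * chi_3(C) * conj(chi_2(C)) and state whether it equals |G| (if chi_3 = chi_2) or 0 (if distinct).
Sum = 0; so <chi_3, chi_2> = 0 (distinct irreducibles are orthogonal).

Proof sketch: Compute term by term over conjugacy classes (|C| * chi_3(C) * conj(chi_2(C))):
  1*(1)*conj(1) + 1*(-I)*conj(-1) + 1*(-1)*conj(1) + 1*(I)*conj(-1)
  = (1) + (I) + (-1) + (-I)
  = 0.
(Exp terms are combined using exp(i*s)*conj(exp(i*t)) = exp(i*(s-t)), and sums of them are collapsed using the identity that for every m > 1 the m distinct m-th roots of unity sum to 0, e.g. 1 + exp(2*I*pi/3) + exp(-2*I*pi/3) = 0.)
Dividing by |G| = 4 gives 0/4 = 0, matching the row-orthogonality relation <chi_3, chi_2> = [chi_3 = chi_2].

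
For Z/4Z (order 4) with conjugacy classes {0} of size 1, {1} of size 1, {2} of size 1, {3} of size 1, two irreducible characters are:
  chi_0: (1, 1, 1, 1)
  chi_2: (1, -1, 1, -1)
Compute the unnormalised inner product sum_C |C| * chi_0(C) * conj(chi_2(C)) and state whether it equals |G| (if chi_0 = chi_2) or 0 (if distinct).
Sum = 0; so <chi_0, chi_2> = 0 (distinct irreducibles are orthogonal).

Argument: Compute term by term over conjugacy classes (|C| * chi_0(C) * conj(chi_2(C))):
  1*(1)*conj(1) + 1*(1)*conj(-1) + 1*(1)*conj(1) + 1*(1)*conj(-1)
  = (1) + (-1) + (1) + (-1)
  = 0.
(Exp terms are combined using exp(i*s)*conj(exp(i*t)) = exp(i*(s-t)), and sums of them are collapsed using the identity that for every m > 1 the m distinct m-th roots of unity sum to 0, e.g. 1 + exp(2*I*pi/3) + exp(-2*I*pi/3) = 0.)
Dividing by |G| = 4 gives 0/4 = 0, matching the row-orthogonality relation <chi_0, chi_2> = [chi_0 = chi_2].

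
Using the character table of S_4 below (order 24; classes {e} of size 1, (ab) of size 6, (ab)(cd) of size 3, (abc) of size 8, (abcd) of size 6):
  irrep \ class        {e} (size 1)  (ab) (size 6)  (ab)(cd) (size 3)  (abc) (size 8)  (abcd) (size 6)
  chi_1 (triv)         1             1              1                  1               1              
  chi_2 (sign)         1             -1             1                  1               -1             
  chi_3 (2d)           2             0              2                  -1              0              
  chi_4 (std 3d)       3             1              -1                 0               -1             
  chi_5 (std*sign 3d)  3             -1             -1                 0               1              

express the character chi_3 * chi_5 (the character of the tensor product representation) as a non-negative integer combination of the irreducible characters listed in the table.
chi_3 tensor chi_5 = chi_4 + chi_5 (all other irreducibles have multiplicity 0).

Why: The character of a tensor product is the pointwise product (chi_3 * chi_5)(C) = chi_3(C) * chi_5(C):
  {e}: (2)*(3), (ab): (0)*(-1), (ab)(cd): (2)*(-1), (abc): (-1)*(0), (abcd): (0)*(1)
so (chi_3 * chi_5) takes values
  {e} -> 6, (ab) -> 0, (ab)(cd) -> -2, (abc) -> 0, (abcd) -> 0.
Now take the inner product of this character with each irreducible chi from the table, <chi_3*chi_5, chi> = (1/24) sum_C |C| (chi_3*chi_5)(C) conj(chi(C)):
  <chi_3*chi_5, chi_1> = (1/24)[1*(6)*conj(1) + 6*(0)*conj(1) + 3*(-2)*conj(1) + 8*(0)*conj(1) + 6*(0)*conj(1)]
      = (1/24)[(6) + (0) + (-6) + (0) + (0)] = 0/24 = 0
  <chi_3*chi_5, chi_2> = (1/24)[1*(6)*conj(1) + 6*(0)*conj(-1) + 3*(-2)*conj(1) + 8*(0)*conj(1) + 6*(0)*conj(-1)]
      = (1/24)[(6) + (0) + (-6) + (0) + (0)] = 0/24 = 0
  <chi_3*chi_5, chi_3> = (1/24)[1*(6)*conj(2) + 6*(0)*conj(0) + 3*(-2)*conj(2) + 8*(0)*conj(-1) + 6*(0)*conj(0)]
      = (1/24)[(12) + (0) + (-12) + (0) + (0)] = 0/24 = 0
  <chi_3*chi_5, chi_4> = (1/24)[1*(6)*conj(3) + 6*(0)*conj(1) + 3*(-2)*conj(-1) + 8*(0)*conj(0) + 6*(0)*conj(-1)]
      = (1/24)[(18) + (0) + (6) + (0) + (0)] = 24/24 = 1
  <chi_3*chi_5, chi_5> = (1/24)[1*(6)*conj(3) + 6*(0)*conj(-1) + 3*(-2)*conj(-1) + 8*(0)*conj(0) + 6*(0)*conj(1)]
      = (1/24)[(18) + (0) + (6) + (0) + (0)] = 24/24 = 1
Hence the multiplicities are chi_4: 1, chi_5: 1. Dimension check: dim(chi_3)*dim(chi_5) = 2*3 = 6 and sum (mult * dim) = 1*3 + 1*3 = 6.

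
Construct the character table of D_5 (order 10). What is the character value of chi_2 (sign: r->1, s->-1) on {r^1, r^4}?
Conjugacy classes: {e} of size 1, {r^1, r^4} of size 2, {r^2, r^3} of size 2, {s, sr, ..., sr^4} of size 5.
Character table:
  irrep \ class              {e} (size 1)  {r^1, r^4} (size 2)  {r^2, r^3} (size 2)  {s, sr, ..., sr^4} (size 5)
  chi_1 (triv)               1             1                    1                    1                          
  chi_2 (sign: r->1, s->-1)  1             1                    1                    -1                         
  chi_3 (2d, j=1)            2             -1/2 + sqrt(5)/2     -sqrt(5)/2 - 1/2     0                          
  chi_4 (2d, j=2)            2             -sqrt(5)/2 - 1/2     -1/2 + sqrt(5)/2     0                          

Spot check: chi_2 (sign: r->1, s->-1) on {r^1, r^4} = 1.

Justification: D_5 has order 2*5 = 10 with 4 conjugacy classes, hence 4 irreducibles. Sum of squared dims 1 + 1 + 4 + 4 = 10 = |G|. Linear characters come from the abelianisation; the 2-dimensional irreps have character r^k -> 2*cos(2*pi*j*k/5), reflections -> 0.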